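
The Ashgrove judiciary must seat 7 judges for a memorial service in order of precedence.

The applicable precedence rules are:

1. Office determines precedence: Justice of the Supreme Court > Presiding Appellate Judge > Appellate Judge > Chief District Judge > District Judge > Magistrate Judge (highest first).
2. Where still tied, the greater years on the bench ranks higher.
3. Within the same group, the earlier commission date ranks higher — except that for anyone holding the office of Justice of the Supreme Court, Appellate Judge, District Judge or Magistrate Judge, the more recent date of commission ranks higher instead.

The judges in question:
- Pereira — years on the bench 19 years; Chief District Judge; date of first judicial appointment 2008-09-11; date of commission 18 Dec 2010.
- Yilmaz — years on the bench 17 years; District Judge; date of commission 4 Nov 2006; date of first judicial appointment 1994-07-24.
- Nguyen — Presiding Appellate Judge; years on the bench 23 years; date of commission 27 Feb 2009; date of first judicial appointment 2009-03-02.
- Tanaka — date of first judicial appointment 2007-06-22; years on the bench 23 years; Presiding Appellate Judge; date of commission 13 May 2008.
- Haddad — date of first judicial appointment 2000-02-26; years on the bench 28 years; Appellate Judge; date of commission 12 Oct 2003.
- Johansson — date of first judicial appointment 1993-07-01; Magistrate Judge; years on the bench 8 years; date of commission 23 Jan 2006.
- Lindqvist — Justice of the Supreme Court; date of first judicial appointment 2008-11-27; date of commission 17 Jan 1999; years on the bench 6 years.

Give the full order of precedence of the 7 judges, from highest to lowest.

By office: Lindqvist (Justice of the Supreme Court); then Tanaka and Nguyen (Presiding Appellate Judge); then Haddad (Appellate Judge); then Pereira (Chief District Judge); then Yilmaz (District Judge); then Johansson (Magistrate Judge).
Tanaka and Nguyen both have years on the bench 23 years, so the next rule applies.
Among Tanaka and Nguyen, by date of commission (earlier first): Tanaka (13 May 2008) before Nguyen (27 Feb 2009).
Full order: Lindqvist, Tanaka, Nguyen, Haddad, Pereira, Yilmaz, Johansson.

Lindqvist, Tanaka, Nguyen, Haddad, Pereira, Yilmaz, Johansson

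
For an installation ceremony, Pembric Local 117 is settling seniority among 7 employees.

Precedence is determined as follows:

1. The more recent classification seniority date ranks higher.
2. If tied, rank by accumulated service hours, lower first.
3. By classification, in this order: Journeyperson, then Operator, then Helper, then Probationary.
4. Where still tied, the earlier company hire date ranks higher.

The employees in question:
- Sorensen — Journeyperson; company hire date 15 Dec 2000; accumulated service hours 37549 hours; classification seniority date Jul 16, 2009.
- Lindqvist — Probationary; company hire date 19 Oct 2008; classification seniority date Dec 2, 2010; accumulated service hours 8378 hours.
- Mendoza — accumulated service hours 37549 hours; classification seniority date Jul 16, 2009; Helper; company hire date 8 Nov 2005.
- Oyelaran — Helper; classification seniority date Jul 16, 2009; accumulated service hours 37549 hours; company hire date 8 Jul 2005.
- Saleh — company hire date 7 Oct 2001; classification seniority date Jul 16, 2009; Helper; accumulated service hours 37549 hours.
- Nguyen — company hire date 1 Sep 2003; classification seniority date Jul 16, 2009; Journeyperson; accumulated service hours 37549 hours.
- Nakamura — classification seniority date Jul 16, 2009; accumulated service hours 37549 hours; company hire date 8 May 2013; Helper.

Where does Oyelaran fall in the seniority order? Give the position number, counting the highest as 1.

By classification seniority date (later first): Lindqvist (Dec 2, 2010); then Sorensen, Nguyen, Saleh, Oyelaran, Mendoza and Nakamura (each Jul 16, 2009).
Sorensen, Nguyen, Saleh, Oyelaran, Mendoza and Nakamura all have accumulated service hours 37549 hours, so the next rule applies.
Among Sorensen, Nguyen, Saleh, Oyelaran, Mendoza and Nakamura, by classification: Sorensen and Nguyen (Journeyperson) before Saleh, Oyelaran, Mendoza and Nakamura (Helper).
Among Sorensen and Nguyen, by company hire date (earlier first): Sorensen (15 Dec 2000) before Nguyen (1 Sep 2003).
Among Saleh, Oyelaran, Mendoza and Nakamura, by company hire date (earlier first): Saleh (7 Oct 2001) before Oyelaran (8 Jul 2005) before Mendoza (8 Nov 2005) before Nakamura (8 May 2013).
Order: Lindqvist, Sorensen, Nguyen, Saleh, Oyelaran, Mendoza, Nakamura. So position 5.

5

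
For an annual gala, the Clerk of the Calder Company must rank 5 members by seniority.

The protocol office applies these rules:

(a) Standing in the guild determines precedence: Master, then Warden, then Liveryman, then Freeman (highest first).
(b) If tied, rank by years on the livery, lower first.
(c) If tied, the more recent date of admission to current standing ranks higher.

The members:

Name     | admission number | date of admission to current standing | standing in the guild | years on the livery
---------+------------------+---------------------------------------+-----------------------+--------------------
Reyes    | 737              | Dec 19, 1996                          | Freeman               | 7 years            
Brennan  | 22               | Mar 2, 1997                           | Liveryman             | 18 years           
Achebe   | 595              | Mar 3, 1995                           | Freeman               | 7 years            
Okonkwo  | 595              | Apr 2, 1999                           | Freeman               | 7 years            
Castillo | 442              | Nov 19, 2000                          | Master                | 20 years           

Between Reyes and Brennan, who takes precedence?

Brennan

By standing in the guild: Castillo (Master); then Brennan (Liveryman); then Okonkwo, Reyes and Achebe (Freeman).
Okonkwo, Reyes and Achebe all have years on the livery 7 years, so the next rule applies.
Among Okonkwo, Reyes and Achebe, by date of admission to current standing (later first): Okonkwo (Apr 2, 1999) before Reyes (Dec 19, 1996) before Achebe (Mar 3, 1995).
So Brennan takes precedence.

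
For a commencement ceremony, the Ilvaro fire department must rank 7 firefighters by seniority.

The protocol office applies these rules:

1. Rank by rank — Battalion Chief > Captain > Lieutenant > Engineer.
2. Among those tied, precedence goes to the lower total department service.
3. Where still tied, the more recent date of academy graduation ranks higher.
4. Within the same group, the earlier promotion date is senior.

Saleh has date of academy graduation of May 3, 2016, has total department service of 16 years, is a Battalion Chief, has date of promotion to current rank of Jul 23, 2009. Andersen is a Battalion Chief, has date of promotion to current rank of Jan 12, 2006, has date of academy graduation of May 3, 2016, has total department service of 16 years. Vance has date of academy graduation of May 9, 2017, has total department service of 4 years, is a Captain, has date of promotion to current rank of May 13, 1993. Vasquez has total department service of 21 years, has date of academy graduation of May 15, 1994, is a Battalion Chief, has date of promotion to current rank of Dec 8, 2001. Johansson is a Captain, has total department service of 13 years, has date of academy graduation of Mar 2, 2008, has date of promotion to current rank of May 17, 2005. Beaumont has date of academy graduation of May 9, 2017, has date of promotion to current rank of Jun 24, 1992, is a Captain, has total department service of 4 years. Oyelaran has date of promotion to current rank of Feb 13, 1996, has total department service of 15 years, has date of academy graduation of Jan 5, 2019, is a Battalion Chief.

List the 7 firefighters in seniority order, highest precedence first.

By rank: Oyelaran, Andersen, Saleh and Vasquez (Battalion Chief); then Beaumont, Vance and Johansson (Captain).
Among Oyelaran, Andersen, Saleh and Vasquez, by total department service (lower first): Oyelaran (15 years) before Andersen and Saleh (16 years) before Vasquez (21 years).
Andersen and Saleh both have date of academy graduation May 3, 2016, so the next rule applies.
Among Andersen and Saleh, by date of promotion to current rank (earlier first): Andersen (Jan 12, 2006) before Saleh (Jul 23, 2009).
Among Beaumont, Vance and Johansson, by total department service (lower first): Beaumont and Vance (4 years) before Johansson (13 years).
Beaumont and Vance both have date of academy graduation May 9, 2017, so the next rule applies.
Among Beaumont and Vance, by date of promotion to current rank (earlier first): Beaumont (Jun 24, 1992) before Vance (May 13, 1993).
Full order: Oyelaran, Andersen, Saleh, Vasquez, Beaumont, Vance, Johansson.

Oyelaran, Andersen, Saleh, Vasquez, Beaumont, Vance, Johansson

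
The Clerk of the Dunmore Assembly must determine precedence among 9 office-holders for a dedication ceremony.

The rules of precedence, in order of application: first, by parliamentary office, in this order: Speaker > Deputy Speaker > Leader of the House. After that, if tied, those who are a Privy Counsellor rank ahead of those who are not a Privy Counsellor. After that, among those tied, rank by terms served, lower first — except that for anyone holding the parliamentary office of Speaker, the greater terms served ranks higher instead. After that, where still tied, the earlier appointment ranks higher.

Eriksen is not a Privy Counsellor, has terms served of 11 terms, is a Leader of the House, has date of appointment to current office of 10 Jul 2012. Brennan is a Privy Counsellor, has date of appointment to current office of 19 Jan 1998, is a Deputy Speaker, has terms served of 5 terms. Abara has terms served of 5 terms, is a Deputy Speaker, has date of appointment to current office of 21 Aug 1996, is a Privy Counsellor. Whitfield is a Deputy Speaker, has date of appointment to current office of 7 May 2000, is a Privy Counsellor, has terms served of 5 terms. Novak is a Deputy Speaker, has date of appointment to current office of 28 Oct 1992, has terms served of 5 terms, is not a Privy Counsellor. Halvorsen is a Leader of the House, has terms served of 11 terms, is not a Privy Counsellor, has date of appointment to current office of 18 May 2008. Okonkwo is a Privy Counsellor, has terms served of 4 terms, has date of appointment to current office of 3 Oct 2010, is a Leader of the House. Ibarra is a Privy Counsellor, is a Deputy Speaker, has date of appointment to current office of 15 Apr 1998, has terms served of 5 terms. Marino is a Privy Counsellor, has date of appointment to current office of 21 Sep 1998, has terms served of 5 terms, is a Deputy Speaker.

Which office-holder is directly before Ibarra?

Brennan

By parliamentary office: Abara, Brennan, Ibarra, Marino, Whitfield and Novak (Deputy Speaker); then Okonkwo, Halvorsen and Eriksen (Leader of the House).
Among Abara, Brennan, Ibarra, Marino, Whitfield and Novak, a Privy Counsellor before not a Privy Counsellor: Abara, Brennan, Ibarra, Marino and Whitfield (a Privy Counsellor) before Novak (not a Privy Counsellor).
Abara, Brennan, Ibarra, Marino and Whitfield all have terms served 5 terms, so the next rule applies.
Among Abara, Brennan, Ibarra, Marino and Whitfield, by date of appointment to current office (earlier first): Abara (21 Aug 1996) before Brennan (19 Jan 1998) before Ibarra (15 Apr 1998) before Marino (21 Sep 1998) before Whitfield (7 May 2000).
Among Okonkwo, Halvorsen and Eriksen, a Privy Counsellor before not a Privy Counsellor: Okonkwo (a Privy Counsellor) before Halvorsen and Eriksen (not a Privy Counsellor).
Halvorsen and Eriksen both have terms served 11 terms, so the next rule applies.
Among Halvorsen and Eriksen, by date of appointment to current office (earlier first): Halvorsen (18 May 2008) before Eriksen (10 Jul 2012).
Order: Abara, Brennan, Ibarra, Marino, Whitfield, Novak, Okonkwo, Halvorsen, Eriksen.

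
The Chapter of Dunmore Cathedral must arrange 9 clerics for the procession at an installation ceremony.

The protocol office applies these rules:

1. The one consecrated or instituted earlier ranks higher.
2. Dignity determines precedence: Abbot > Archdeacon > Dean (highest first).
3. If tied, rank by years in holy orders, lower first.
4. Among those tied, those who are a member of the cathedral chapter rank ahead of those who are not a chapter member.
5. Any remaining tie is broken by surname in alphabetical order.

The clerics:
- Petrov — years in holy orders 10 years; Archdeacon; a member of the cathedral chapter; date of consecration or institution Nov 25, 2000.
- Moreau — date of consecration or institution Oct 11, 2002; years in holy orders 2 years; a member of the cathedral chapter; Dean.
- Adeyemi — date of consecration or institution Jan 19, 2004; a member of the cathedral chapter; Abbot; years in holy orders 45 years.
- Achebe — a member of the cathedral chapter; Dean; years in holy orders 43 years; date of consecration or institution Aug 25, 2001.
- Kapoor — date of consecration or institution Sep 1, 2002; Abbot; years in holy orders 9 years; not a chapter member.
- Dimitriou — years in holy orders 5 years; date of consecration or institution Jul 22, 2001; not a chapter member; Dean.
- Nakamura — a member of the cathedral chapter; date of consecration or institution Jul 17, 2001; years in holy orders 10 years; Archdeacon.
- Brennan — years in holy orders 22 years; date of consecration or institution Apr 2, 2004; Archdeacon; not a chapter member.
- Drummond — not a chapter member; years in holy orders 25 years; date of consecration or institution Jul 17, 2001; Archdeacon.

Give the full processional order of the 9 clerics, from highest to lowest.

Petrov, Nakamura, Drummond, Dimitriou, Achebe, Kapoor, Moreau, Adeyemi, Brennan

By date of consecration or institution (earlier first): Petrov (Nov 25, 2000); then Nakamura and Drummond (both Jul 17, 2001); then Dimitriou (Jul 22, 2001); then Achebe (Aug 25, 2001); then Kapoor (Sep 1, 2002); then Moreau (Oct 11, 2002); then Adeyemi (Jan 19, 2004); then Brennan (Apr 2, 2004).
Nakamura and Drummond are each Archdeacon, so the next rule applies.
Among Nakamura and Drummond, by years in holy orders (lower first): Nakamura (10 years) before Drummond (25 years).
Full order: Petrov, Nakamura, Drummond, Dimitriou, Achebe, Kapoor, Moreau, Adeyemi, Brennan.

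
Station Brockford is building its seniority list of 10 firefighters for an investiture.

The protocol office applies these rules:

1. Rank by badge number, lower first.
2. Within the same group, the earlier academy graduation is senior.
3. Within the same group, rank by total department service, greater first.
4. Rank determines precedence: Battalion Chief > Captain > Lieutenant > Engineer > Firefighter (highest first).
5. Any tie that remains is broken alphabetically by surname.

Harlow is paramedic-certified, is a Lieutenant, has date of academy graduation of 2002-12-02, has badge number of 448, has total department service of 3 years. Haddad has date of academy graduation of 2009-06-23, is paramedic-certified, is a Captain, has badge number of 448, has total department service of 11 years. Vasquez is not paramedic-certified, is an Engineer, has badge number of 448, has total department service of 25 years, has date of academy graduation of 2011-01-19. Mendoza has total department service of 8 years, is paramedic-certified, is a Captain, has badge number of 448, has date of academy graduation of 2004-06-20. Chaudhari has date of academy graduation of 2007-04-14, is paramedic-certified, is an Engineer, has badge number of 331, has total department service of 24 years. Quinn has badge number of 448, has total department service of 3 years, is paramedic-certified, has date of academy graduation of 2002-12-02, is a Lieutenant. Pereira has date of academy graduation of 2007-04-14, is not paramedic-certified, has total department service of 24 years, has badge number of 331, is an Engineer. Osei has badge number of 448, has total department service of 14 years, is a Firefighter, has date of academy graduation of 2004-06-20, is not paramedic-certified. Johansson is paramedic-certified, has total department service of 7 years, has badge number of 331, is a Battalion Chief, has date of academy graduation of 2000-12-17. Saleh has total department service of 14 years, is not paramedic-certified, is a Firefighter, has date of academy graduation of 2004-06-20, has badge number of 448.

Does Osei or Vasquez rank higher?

Osei

By badge number (lower first): Johansson, Chaudhari and Pereira (each 331); then Harlow, Quinn, Osei, Saleh, Mendoza, Haddad and Vasquez (each 448).
Among Johansson, Chaudhari and Pereira, by date of academy graduation (earlier first): Johansson (2000-12-17) before Chaudhari and Pereira (2007-04-14).
Chaudhari and Pereira both have total department service 24 years, so the next rule applies.
Chaudhari and Pereira are each Engineer, so the next rule applies.
Among Chaudhari and Pereira, alphabetically by surname: Chaudhari before Pereira.
Among Harlow, Quinn, Osei, Saleh, Mendoza, Haddad and Vasquez, by date of academy graduation (earlier first): Harlow and Quinn (2002-12-02) before Osei, Saleh and Mendoza (2004-06-20) before Haddad (2009-06-23) before Vasquez (2011-01-19).
Harlow and Quinn both have total department service 3 years, so the next rule applies.
Harlow and Quinn are each Lieutenant, so the next rule applies.
Among Harlow and Quinn, alphabetically by surname: Harlow before Quinn.
Among Osei, Saleh and Mendoza, by total department service (higher first): Osei and Saleh (14 years) before Mendoza (8 years).
Osei and Saleh are each Firefighter, so the next rule applies.
Among Osei and Saleh, alphabetically by surname: Osei before Saleh.
So Osei takes precedence.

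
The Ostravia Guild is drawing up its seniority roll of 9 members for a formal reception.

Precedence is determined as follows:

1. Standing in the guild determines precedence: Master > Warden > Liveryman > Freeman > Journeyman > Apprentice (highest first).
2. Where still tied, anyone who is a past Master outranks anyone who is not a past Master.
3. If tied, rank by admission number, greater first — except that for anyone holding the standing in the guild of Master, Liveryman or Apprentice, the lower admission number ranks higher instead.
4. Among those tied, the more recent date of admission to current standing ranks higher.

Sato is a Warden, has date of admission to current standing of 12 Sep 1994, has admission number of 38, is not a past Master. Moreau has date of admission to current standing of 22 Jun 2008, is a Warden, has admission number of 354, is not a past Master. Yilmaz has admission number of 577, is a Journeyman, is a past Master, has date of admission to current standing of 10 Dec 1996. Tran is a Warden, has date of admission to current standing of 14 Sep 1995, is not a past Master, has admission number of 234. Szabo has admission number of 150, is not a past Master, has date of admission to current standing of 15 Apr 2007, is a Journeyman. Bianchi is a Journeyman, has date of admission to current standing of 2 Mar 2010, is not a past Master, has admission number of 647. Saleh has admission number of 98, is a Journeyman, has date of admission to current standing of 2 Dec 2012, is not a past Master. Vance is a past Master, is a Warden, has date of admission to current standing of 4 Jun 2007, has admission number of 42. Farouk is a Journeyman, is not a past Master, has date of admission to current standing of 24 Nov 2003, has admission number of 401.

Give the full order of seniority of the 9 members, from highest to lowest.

Vance, Moreau, Tran, Sato, Yilmaz, Bianchi, Farouk, Szabo, Saleh

By standing in the guild: Vance, Moreau, Tran and Sato (Warden); then Yilmaz, Bianchi, Farouk, Szabo and Saleh (Journeyman).
Among Vance, Moreau, Tran and Sato, a past Master before not a past Master: Vance (a past Master) before Moreau, Tran and Sato (not a past Master).
Among Moreau, Tran and Sato, by admission number (higher first): Moreau (354) before Tran (234) before Sato (38).
Among Yilmaz, Bianchi, Farouk, Szabo and Saleh, a past Master before not a past Master: Yilmaz (a past Master) before Bianchi, Farouk, Szabo and Saleh (not a past Master).
Among Bianchi, Farouk, Szabo and Saleh, by admission number (higher first): Bianchi (647) before Farouk (401) before Szabo (150) before Saleh (98).
Full order: Vance, Moreau, Tran, Sato, Yilmaz, Bianchi, Farouk, Szabo, Saleh.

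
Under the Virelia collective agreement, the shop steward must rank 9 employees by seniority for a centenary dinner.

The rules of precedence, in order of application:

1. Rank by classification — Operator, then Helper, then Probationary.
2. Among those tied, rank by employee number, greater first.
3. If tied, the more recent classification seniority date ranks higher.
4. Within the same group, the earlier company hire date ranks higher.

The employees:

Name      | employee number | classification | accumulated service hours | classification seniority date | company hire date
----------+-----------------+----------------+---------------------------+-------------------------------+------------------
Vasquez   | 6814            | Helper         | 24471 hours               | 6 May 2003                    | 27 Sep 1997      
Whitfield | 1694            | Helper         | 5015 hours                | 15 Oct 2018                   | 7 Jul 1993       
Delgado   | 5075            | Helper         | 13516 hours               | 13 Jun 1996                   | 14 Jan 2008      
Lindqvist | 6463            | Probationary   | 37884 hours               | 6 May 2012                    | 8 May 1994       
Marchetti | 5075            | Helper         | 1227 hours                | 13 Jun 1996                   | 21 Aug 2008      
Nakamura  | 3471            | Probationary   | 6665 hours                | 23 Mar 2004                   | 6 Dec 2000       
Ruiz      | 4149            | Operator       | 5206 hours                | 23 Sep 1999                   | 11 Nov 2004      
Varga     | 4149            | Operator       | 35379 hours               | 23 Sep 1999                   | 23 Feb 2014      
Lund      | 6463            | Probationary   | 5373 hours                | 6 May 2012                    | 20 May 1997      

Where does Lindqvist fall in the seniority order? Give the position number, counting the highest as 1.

By classification: Ruiz and Varga (Operator); then Vasquez, Delgado, Marchetti and Whitfield (Helper); then Lindqvist, Lund and Nakamura (Probationary).
Ruiz and Varga both have employee number 4149, so the next rule applies.
Ruiz and Varga both have classification seniority date 23 Sep 1999, so the next rule applies.
Among Ruiz and Varga, by company hire date (earlier first): Ruiz (11 Nov 2004) before Varga (23 Feb 2014).
Among Vasquez, Delgado, Marchetti and Whitfield, by employee number (higher first): Vasquez (6814) before Delgado and Marchetti (5075) before Whitfield (1694).
Delgado and Marchetti both have classification seniority date 13 Jun 1996, so the next rule applies.
Among Delgado and Marchetti, by company hire date (earlier first): Delgado (14 Jan 2008) before Marchetti (21 Aug 2008).
Among Lindqvist, Lund and Nakamura, by employee number (higher first): Lindqvist and Lund (6463) before Nakamura (3471).
Lindqvist and Lund both have classification seniority date 6 May 2012, so the next rule applies.
Among Lindqvist and Lund, by company hire date (earlier first): Lindqvist (8 May 1994) before Lund (20 May 1997).
Order: Ruiz, Varga, Vasquez, Delgado, Marchetti, Whitfield, Lindqvist, Lund, Nakamura. So position 7.

7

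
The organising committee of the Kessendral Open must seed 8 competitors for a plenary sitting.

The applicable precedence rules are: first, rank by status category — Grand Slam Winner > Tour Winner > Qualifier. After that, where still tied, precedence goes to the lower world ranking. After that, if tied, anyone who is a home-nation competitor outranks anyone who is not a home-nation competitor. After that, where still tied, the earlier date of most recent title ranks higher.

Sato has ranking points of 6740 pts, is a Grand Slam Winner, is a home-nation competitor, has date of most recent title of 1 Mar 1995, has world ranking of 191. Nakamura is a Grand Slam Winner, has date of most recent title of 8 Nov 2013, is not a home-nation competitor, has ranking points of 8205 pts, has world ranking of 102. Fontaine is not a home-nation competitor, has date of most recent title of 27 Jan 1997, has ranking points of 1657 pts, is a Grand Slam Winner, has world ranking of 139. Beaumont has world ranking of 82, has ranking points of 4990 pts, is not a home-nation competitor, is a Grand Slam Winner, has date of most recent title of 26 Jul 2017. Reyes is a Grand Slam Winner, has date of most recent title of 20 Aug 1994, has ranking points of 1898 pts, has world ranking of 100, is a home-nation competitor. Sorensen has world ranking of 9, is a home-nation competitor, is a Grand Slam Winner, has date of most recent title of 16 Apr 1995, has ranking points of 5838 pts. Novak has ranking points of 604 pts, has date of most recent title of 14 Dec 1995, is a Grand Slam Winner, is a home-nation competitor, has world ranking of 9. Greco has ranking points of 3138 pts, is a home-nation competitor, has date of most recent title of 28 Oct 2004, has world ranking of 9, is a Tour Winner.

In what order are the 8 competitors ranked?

By status category: Sorensen, Novak, Beaumont, Reyes, Nakamura, Fontaine and Sato (Grand Slam Winner); then Greco (Tour Winner).
Among Sorensen, Novak, Beaumont, Reyes, Nakamura, Fontaine and Sato, by world ranking (lower first): Sorensen and Novak (9) before Beaumont (82) before Reyes (100) before Nakamura (102) before Fontaine (139) before Sato (191).
Sorensen and Novak are each a home-nation competitor, so the next rule applies.
Among Sorensen and Novak, by date of most recent title (earlier first): Sorensen (16 Apr 1995) before Novak (14 Dec 1995).
Full order: Sorensen, Novak, Beaumont, Reyes, Nakamura, Fontaine, Sato, Greco.

Sorensen, Novak, Beaumont, Reyes, Nakamura, Fontaine, Sato, Greco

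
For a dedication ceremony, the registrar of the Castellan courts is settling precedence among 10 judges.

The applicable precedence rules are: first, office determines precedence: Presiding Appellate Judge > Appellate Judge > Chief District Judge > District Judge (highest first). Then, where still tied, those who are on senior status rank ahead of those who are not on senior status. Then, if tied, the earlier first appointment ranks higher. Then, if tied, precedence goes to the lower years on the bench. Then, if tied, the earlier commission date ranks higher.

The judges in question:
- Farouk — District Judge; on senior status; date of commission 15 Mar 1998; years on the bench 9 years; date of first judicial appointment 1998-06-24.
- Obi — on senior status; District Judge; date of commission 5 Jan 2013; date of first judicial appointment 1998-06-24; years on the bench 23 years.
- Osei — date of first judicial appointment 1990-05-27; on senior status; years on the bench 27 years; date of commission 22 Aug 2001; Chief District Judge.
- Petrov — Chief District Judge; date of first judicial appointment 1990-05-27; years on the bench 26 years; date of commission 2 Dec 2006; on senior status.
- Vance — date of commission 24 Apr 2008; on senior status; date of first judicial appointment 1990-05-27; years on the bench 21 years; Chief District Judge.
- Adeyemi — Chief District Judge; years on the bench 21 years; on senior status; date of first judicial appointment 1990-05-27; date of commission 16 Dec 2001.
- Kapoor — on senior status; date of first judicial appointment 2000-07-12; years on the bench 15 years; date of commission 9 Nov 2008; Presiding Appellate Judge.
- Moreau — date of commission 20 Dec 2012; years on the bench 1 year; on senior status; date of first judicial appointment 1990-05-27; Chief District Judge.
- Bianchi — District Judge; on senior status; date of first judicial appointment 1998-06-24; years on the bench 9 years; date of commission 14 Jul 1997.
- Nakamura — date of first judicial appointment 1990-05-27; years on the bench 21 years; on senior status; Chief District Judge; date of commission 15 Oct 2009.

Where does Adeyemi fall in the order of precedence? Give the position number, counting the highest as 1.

By office: Kapoor (Presiding Appellate Judge); then Moreau, Adeyemi, Vance, Nakamura, Petrov and Osei (Chief District Judge); then Bianchi, Farouk and Obi (District Judge).
Moreau, Adeyemi, Vance, Nakamura, Petrov and Osei are each on senior status, so the next rule applies.
Moreau, Adeyemi, Vance, Nakamura, Petrov and Osei all have date of first judicial appointment 1990-05-27, so the next rule applies.
Among Moreau, Adeyemi, Vance, Nakamura, Petrov and Osei, by years on the bench (lower first): Moreau (1 year) before Adeyemi, Vance and Nakamura (21 years) before Petrov (26 years) before Osei (27 years).
Among Adeyemi, Vance and Nakamura, by date of commission (earlier first): Adeyemi (16 Dec 2001) before Vance (24 Apr 2008) before Nakamura (15 Oct 2009).
Bianchi, Farouk and Obi are each on senior status, so the next rule applies.
Bianchi, Farouk and Obi all have date of first judicial appointment 1998-06-24, so the next rule applies.
Among Bianchi, Farouk and Obi, by years on the bench (lower first): Bianchi and Farouk (9 years) before Obi (23 years).
Among Bianchi and Farouk, by date of commission (earlier first): Bianchi (14 Jul 1997) before Farouk (15 Mar 1998).
Order: Kapoor, Moreau, Adeyemi, Vance, Nakamura, Petrov, Osei, Bianchi, Farouk, Obi. So position 3.

3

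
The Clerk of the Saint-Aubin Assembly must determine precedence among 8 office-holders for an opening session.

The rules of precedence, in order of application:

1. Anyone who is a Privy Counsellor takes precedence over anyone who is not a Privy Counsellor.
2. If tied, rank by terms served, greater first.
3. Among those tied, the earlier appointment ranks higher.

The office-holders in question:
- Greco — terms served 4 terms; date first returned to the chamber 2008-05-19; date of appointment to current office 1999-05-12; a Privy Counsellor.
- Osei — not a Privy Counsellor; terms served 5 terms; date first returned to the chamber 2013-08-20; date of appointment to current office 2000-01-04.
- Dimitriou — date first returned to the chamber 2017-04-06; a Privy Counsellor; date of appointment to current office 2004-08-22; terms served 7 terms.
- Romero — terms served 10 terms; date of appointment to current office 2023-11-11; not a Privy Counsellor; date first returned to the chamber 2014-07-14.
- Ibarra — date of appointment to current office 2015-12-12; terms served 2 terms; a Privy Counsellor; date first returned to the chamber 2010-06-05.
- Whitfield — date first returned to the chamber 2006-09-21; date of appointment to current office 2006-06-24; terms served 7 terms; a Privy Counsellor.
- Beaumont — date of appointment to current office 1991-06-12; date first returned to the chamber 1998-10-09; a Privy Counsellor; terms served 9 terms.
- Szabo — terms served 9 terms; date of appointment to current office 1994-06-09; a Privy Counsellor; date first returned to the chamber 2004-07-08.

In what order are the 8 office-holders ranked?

Beaumont, Szabo, Dimitriou, Whitfield, Greco, Ibarra, Romero, Osei

By the first rule: Beaumont, Szabo, Dimitriou, Whitfield, Greco and Ibarra (each a Privy Counsellor); then Romero and Osei (both not a Privy Counsellor).
Among Beaumont, Szabo, Dimitriou, Whitfield, Greco and Ibarra, by terms served (higher first): Beaumont and Szabo (9 terms) before Dimitriou and Whitfield (7 terms) before Greco (4 terms) before Ibarra (2 terms).
Among Beaumont and Szabo, by date of appointment to current office (earlier first): Beaumont (1991-06-12) before Szabo (1994-06-09).
Among Dimitriou and Whitfield, by date of appointment to current office (earlier first): Dimitriou (2004-08-22) before Whitfield (2006-06-24).
Among Romero and Osei, by terms served (higher first): Romero (10 terms) before Osei (5 terms).
Full order: Beaumont, Szabo, Dimitriou, Whitfield, Greco, Ibarra, Romero, Osei.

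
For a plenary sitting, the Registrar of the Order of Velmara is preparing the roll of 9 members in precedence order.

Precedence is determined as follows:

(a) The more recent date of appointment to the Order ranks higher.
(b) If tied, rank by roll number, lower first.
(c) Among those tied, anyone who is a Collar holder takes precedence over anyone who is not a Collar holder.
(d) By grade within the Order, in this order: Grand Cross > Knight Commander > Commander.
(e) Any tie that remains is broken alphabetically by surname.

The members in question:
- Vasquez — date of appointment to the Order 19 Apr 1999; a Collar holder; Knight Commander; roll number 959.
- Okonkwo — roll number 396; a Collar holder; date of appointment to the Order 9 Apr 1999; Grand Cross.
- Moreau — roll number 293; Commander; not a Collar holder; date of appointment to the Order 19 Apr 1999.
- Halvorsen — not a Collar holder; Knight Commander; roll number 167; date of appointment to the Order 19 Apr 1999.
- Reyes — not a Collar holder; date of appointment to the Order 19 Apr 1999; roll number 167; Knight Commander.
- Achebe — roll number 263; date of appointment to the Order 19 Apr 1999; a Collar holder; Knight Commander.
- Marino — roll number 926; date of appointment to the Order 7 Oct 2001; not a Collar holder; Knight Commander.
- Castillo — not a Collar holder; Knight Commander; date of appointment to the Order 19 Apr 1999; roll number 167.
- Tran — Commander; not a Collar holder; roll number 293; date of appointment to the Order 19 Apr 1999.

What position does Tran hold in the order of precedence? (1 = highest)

By date of appointment to the Order (later first): Marino (7 Oct 2001); then Castillo, Halvorsen, Reyes, Achebe, Moreau, Tran and Vasquez (each 19 Apr 1999); then Okonkwo (9 Apr 1999).
Among Castillo, Halvorsen, Reyes, Achebe, Moreau, Tran and Vasquez, by roll number (lower first): Castillo, Halvorsen and Reyes (167) before Achebe (263) before Moreau and Tran (293) before Vasquez (959).
Castillo, Halvorsen and Reyes are each not a Collar holder, so the next rule applies.
Castillo, Halvorsen and Reyes are each Knight Commander, so the next rule applies.
Among Castillo, Halvorsen and Reyes, alphabetically by surname: Castillo before Halvorsen before Reyes.
Moreau and Tran are each not a Collar holder, so the next rule applies.
Moreau and Tran are each Commander, so the next rule applies.
Among Moreau and Tran, alphabetically by surname: Moreau before Tran.
Order: Marino, Castillo, Halvorsen, Reyes, Achebe, Moreau, Tran, Vasquez, Okonkwo. So position 7.

7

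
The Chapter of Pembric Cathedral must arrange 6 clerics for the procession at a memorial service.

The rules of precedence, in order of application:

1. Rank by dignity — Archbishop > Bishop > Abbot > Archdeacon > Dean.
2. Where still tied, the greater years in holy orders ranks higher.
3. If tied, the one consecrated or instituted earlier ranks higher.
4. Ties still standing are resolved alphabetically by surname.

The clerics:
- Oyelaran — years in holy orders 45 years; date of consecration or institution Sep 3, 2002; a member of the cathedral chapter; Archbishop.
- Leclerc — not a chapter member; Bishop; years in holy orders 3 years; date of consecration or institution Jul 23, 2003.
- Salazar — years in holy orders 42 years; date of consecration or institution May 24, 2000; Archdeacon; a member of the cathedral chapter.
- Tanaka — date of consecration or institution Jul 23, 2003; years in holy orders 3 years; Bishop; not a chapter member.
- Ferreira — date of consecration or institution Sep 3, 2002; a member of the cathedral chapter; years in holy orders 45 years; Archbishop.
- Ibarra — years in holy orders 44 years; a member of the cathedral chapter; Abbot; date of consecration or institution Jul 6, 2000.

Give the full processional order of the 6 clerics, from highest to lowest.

By dignity: Ferreira and Oyelaran (Archbishop); then Leclerc and Tanaka (Bishop); then Ibarra (Abbot); then Salazar (Archdeacon).
Ferreira and Oyelaran both have years in holy orders 45 years, so the next rule applies.
Ferreira and Oyelaran both have date of consecration or institution Sep 3, 2002, so the next rule applies.
Among Ferreira and Oyelaran, alphabetically by surname: Ferreira before Oyelaran.
Leclerc and Tanaka both have years in holy orders 3 years, so the next rule applies.
Leclerc and Tanaka both have date of consecration or institution Jul 23, 2003, so the next rule applies.
Among Leclerc and Tanaka, alphabetically by surname: Leclerc before Tanaka.
Full order: Ferreira, Oyelaran, Leclerc, Tanaka, Ibarra, Salazar.

Ferreira, Oyelaran, Leclerc, Tanaka, Ibarra, Salazar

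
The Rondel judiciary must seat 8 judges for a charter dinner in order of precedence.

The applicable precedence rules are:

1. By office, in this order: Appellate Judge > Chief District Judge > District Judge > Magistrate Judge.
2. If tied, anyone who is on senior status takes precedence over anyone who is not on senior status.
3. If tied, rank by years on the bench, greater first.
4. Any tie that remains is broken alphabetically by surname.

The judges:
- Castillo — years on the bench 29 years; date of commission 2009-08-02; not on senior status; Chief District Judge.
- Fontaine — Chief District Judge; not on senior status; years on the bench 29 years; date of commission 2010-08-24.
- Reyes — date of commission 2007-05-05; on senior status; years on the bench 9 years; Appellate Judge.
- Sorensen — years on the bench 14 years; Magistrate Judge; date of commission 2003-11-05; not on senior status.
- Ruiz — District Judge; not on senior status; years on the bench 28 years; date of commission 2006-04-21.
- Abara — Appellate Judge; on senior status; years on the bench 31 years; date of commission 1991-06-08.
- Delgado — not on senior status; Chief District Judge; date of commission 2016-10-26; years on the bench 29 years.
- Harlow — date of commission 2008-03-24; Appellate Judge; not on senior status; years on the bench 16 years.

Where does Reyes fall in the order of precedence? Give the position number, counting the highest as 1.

By office: Abara, Reyes and Harlow (Appellate Judge); then Castillo, Delgado and Fontaine (Chief District Judge); then Ruiz (District Judge); then Sorensen (Magistrate Judge).
Among Abara, Reyes and Harlow, on senior status before not on senior status: Abara and Reyes (on senior status) before Harlow (not on senior status).
Among Abara and Reyes, by years on the bench (higher first): Abara (31 years) before Reyes (9 years).
Castillo, Delgado and Fontaine are each not on senior status, so the next rule applies.
Castillo, Delgado and Fontaine all have years on the bench 29 years, so the next rule applies.
Among Castillo, Delgado and Fontaine, alphabetically by surname: Castillo before Delgado before Fontaine.
Order: Abara, Reyes, Harlow, Castillo, Delgado, Fontaine, Ruiz, Sorensen. So position 2.

2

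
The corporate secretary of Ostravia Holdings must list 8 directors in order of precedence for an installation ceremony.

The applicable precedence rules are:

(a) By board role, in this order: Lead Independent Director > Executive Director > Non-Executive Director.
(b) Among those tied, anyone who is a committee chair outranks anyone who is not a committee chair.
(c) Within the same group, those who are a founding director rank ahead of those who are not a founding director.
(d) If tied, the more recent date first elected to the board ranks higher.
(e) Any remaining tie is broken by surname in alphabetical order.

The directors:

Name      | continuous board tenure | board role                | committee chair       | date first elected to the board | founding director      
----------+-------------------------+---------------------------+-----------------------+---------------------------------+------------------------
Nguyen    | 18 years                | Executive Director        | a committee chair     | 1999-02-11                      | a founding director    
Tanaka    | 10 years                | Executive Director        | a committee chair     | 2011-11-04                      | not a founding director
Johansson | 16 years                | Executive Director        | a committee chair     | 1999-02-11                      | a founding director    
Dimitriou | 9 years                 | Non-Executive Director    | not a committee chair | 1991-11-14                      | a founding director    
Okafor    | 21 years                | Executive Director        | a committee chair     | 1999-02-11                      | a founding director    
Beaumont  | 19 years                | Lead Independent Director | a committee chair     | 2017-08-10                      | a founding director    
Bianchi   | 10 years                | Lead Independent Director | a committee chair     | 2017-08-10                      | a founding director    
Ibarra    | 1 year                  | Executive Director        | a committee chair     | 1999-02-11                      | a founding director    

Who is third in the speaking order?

By board role: Beaumont and Bianchi (Lead Independent Director); then Ibarra, Johansson, Nguyen, Okafor and Tanaka (Executive Director); then Dimitriou (Non-Executive Director).
Beaumont and Bianchi are each a committee chair, so the next rule applies.
Beaumont and Bianchi are each a founding director, so the next rule applies.
Beaumont and Bianchi both have date first elected to the board 2017-08-10, so the next rule applies.
Among Beaumont and Bianchi, alphabetically by surname: Beaumont before Bianchi.
Ibarra, Johansson, Nguyen, Okafor and Tanaka are each a committee chair, so the next rule applies.
Among Ibarra, Johansson, Nguyen, Okafor and Tanaka, a founding director before not a founding director: Ibarra, Johansson, Nguyen and Okafor (a founding director) before Tanaka (not a founding director).
Ibarra, Johansson, Nguyen and Okafor all have date first elected to the board 1999-02-11, so the next rule applies.
Among Ibarra, Johansson, Nguyen and Okafor, alphabetically by surname: Ibarra before Johansson before Nguyen before Okafor.
Order: Beaumont, Bianchi, Ibarra, Johansson, Nguyen, Okafor, Tanaka, Dimitriou.

Ibarra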